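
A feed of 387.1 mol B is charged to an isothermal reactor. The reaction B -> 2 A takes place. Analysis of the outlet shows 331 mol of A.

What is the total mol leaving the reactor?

For A: n = n₀ + 2ξ → 331 = 0 + 2ξ, giving ξ = 165.5 mol.
Outlet amounts (n = n₀ + ν ξ):
  B: 387.1 − 1(165.5) = 221.6
  A: 0 + 2(165.5) = 331
Total out = 221.6 + 331 = 552.6 mol.

553 mol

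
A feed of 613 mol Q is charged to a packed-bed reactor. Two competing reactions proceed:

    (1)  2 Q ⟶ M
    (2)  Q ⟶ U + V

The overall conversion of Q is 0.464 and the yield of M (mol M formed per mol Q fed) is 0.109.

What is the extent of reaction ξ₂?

ξ₂ = 151 mol

Yield of M: 1ξ₁ / 613 = 0.109 → ξ₁ = 66.82 mol.
Conversion of Q: 2ξ₁ + 1ξ₂ = 0.464 × 613 = 284.4 → ξ₂ = 150.8 mol.
Outlet amounts (n = n₀ + Σ ν·ξ):
  Q: 613 − 2(66.82) − 1(150.8) = 328.6
  M: 0 + 1(66.82) = 66.82
  U: 0 + 1(150.8) = 150.8
  V: 0 + 1(150.8) = 150.8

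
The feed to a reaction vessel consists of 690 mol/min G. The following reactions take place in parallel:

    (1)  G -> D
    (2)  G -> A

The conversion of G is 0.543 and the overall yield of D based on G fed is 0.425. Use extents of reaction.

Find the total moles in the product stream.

690 mol/min

Yield of D: 1ξ₁ / 690 = 0.425 → ξ₁ = 293.2 mol/min.
Conversion of G: 1ξ₁ + 1ξ₂ = 0.543 × 690 = 374.7 → ξ₂ = 81.42 mol/min.
Outlet amounts (n = n₀ + Σ ν·ξ):
  G: 690 − 1(293.2) − 1(81.42) = 315.3
  D: 0 + 1(293.2) = 293.2
  A: 0 + 1(81.42) = 81.42
Total out = 315.3 + 293.2 + 81.42 = 690 mol/min.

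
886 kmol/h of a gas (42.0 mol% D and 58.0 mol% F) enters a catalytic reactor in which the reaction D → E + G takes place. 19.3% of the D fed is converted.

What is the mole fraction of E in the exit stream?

D reacted = 0.193 × 372.1 = 71.82 kmol/h; ν_D = −1, so ξ = 71.82/1 = 71.82 kmol/h.
Outlet amounts (n = n₀ + ν ξ):
  D: 372.1 − 1(71.82) = 300.3
  E: 0 + 1(71.82) = 71.82
  G: 0 + 1(71.82) = 71.82
  F: 513.9 (inert)
Total out = 957.8 kmol/h; y_E = 71.82 / 957.8 = 0.07498.

0.075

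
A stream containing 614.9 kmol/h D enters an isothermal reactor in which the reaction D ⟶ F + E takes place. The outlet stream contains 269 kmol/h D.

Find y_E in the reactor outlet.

For D: n = n₀ − 1ξ → 269 = 614.9 − 1ξ, giving ξ = 345.9 kmol/h.
Outlet amounts (n = n₀ + ν ξ):
  D: 614.9 − 1(345.9) = 269
  F: 0 + 1(345.9) = 345.9
  E: 0 + 1(345.9) = 345.9
Total out = 960.8 kmol/h; y_E = 345.9 / 960.8 = 0.36.

0.36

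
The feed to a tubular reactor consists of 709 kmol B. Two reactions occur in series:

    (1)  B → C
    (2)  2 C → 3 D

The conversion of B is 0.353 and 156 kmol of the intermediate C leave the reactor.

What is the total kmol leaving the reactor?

Conversion of B: B consumed = 1ξ₁ = 0.353 × 709 → ξ₁ = 250.3 kmol.
C balance: n_C = 0 + 1ξ₁ − 2ξ₂ = 156 → ξ₂ = (1·250.3 − 156)/2 = 47.14 kmol.
Outlet amounts (n = n₀ + Σ ν·ξ):
  B: 709 − 1(250.3) = 458.7
  C: 0 + 1(250.3) − 2(47.14) = 156
  D: 0 + 3(47.14) = 141.4
Total out = 458.7 + 156 + 141.4 = 756.1 kmol.

756 kmol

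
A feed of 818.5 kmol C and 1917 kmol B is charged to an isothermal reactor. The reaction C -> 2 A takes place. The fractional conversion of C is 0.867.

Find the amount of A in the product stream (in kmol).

1420 kmol

C reacted = 0.867 × 818.5 = 709.6 kmol; ν_C = −1, so ξ = 709.6/1 = 709.6 kmol.
Outlet amounts (n = n₀ + ν ξ):
  C: 818.5 − 1(709.6) = 108.9
  A: 0 + 2(709.6) = 1419
  B: 1917 (inert)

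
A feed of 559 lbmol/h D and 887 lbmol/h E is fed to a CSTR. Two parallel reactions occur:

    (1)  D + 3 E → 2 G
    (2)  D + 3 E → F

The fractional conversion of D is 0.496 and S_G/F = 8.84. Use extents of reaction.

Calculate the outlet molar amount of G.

Conversion of D: D consumed = 0.496 × 559 = 277.3 lbmol/h = 1ξ₁ + 1ξ₂.
Selectivity: 2ξ₁ / (1ξ₂) = 8.84 → ξ₁ = 4.42 ξ₂.
Substitute: (1·4.42 + 1) ξ₂ = 277.3 → ξ₂ = 51.16 lbmol/h, ξ₁ = 226.1 lbmol/h.
Outlet amounts (n = n₀ + Σ ν·ξ):
  D: 559 − 1(226.1) − 1(51.16) = 281.7
  E: 887 − 3(226.1) − 3(51.16) = 55.21
  G: 0 + 2(226.1) = 452.2
  F: 0 + 1(51.16) = 51.16

452 lbmol/h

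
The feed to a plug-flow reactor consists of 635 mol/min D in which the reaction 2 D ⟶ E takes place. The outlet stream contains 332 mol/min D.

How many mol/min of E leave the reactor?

152 mol/min

For D: n = n₀ − 2ξ → 332 = 635 − 2ξ, giving ξ = 151.5 mol/min.
Outlet amounts (n = n₀ + ν ξ):
  D: 635 − 2(151.5) = 332
  E: 0 + 1(151.5) = 151.5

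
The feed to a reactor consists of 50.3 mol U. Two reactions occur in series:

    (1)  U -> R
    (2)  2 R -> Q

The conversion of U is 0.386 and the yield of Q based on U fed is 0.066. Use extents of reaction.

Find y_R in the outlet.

0.272

Conversion of U: U consumed = 1ξ₁ = 0.386 × 50.3 → ξ₁ = 19.42 mol.
Yield of Q: 1ξ₂ / 50.3 = 0.066 → ξ₂ = 3.32 mol.
Outlet amounts (n = n₀ + Σ ν·ξ):
  U: 50.3 − 1(19.42) = 30.88
  R: 0 + 1(19.42) − 2(3.32) = 12.78
  Q: 0 + 1(3.32) = 3.32
Total out = 46.98 mol; y_R = 12.78 / 46.98 = 0.2719.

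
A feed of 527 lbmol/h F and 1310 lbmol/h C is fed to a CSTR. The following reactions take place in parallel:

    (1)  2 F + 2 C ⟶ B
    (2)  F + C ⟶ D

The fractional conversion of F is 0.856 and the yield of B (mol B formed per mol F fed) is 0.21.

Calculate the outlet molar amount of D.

Yield of B: 1ξ₁ / 527 = 0.21 → ξ₁ = 110.7 lbmol/h.
Conversion of F: 2ξ₁ + 1ξ₂ = 0.856 × 527 = 451.1 → ξ₂ = 229.8 lbmol/h.
Outlet amounts (n = n₀ + Σ ν·ξ):
  F: 527 − 2(110.7) − 1(229.8) = 75.89
  C: 1310 − 2(110.7) − 1(229.8) = 858.9
  B: 0 + 1(110.7) = 110.7
  D: 0 + 1(229.8) = 229.8

230 lbmol/h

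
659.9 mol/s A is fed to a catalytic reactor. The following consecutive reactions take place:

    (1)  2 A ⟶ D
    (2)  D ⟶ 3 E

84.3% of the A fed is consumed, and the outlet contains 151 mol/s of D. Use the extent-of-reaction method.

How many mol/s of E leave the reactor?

381 mol/s

Conversion of A: A consumed = 2ξ₁ = 0.843 × 659.9 → ξ₁ = 278.1 mol/s.
D balance: n_D = 0 + 1ξ₁ − 1ξ₂ = 151 → ξ₂ = (1·278.1 − 151)/1 = 127.1 mol/s.
Outlet amounts (n = n₀ + Σ ν·ξ):
  A: 659.9 − 2(278.1) = 103.6
  D: 0 + 1(278.1) − 1(127.1) = 151
  E: 0 + 3(127.1) = 381.4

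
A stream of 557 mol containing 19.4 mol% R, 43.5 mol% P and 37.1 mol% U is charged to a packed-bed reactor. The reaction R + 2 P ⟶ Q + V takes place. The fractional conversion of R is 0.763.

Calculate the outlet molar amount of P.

77.4 mol

R reacted = 0.763 × 108.1 = 82.45 mol; ν_R = −1, so ξ = 82.45/1 = 82.45 mol.
Outlet amounts (n = n₀ + ν ξ):
  R: 108.1 − 1(82.45) = 25.61
  P: 242.3 − 2(82.45) = 77.4
  Q: 0 + 1(82.45) = 82.45
  V: 0 + 1(82.45) = 82.45
  U: 206.6 (inert)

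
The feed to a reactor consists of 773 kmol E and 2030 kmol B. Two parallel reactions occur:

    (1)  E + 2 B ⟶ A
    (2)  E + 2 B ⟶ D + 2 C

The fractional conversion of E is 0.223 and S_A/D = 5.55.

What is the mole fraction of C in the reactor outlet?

Conversion of E: E consumed = 0.223 × 773 = 172.4 kmol = 1ξ₁ + 1ξ₂.
Selectivity: 1ξ₁ / (1ξ₂) = 5.55 → ξ₁ = 5.55 ξ₂.
Substitute: (1·5.55 + 1) ξ₂ = 172.4 → ξ₂ = 26.32 kmol, ξ₁ = 146.1 kmol.
Outlet amounts (n = n₀ + Σ ν·ξ):
  E: 773 − 1(146.1) − 1(26.32) = 600.6
  B: 2030 − 2(146.1) − 2(26.32) = 1685
  A: 0 + 1(146.1) = 146.1
  D: 0 + 1(26.32) = 26.32
  C: 0 + 2(26.32) = 52.63
Total out = 2511 kmol; y_C = 52.63 / 2511 = 0.02096.

0.021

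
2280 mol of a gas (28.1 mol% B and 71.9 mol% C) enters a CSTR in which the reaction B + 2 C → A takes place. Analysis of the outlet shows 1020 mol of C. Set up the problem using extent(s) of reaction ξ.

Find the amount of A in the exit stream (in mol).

For C: n = n₀ − 2ξ → 1020 = 1639 − 2ξ, giving ξ = 309.7 mol.
Outlet amounts (n = n₀ + ν ξ):
  B: 640.7 − 1(309.7) = 331
  C: 1639 − 2(309.7) = 1020
  A: 0 + 1(309.7) = 309.7

310 mol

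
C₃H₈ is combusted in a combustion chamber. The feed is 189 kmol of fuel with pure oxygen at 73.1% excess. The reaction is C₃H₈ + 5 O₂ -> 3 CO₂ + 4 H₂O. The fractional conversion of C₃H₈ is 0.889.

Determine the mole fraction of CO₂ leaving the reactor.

0.253

Stoichiometric O₂ = 5 × 189 = 945 kmol; O₂ fed = 945 × 1.731 = 1636 kmol.
Fuel reacted = 0.889 × 189 → ξ = 168 kmol.
Outlet (n = n₀ + ν ξ):
  C₃H₈: 189 − 1(168) = 20.98
  O₂: 1636 − 5(168) = 795.7
  CO₂: 0 + 3(168) = 504.1
  H₂O: 0 + 4(168) = 672.1
Total out = 1993 kmol; y_CO₂ = 504.1 / 1993 = 0.2529.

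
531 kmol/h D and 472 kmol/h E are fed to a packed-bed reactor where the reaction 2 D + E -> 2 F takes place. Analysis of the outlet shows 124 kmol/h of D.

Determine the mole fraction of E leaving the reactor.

For D: n = n₀ − 2ξ → 124 = 531 − 2ξ, giving ξ = 203.5 kmol/h.
Outlet amounts (n = n₀ + ν ξ):
  D: 531 − 2(203.5) = 124
  E: 472 − 1(203.5) = 268.5
  F: 0 + 2(203.5) = 407
Total out = 799.5 kmol/h; y_E = 268.5 / 799.5 = 0.3358.

0.336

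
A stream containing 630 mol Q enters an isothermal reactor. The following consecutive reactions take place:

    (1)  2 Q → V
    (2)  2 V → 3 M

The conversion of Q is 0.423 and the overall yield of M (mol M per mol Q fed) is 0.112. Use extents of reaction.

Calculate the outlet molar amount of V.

86.2 mol

Conversion of Q: Q consumed = 2ξ₁ = 0.423 × 630 → ξ₁ = 133.2 mol.
Yield of M: 3ξ₂ / 630 = 0.112 → ξ₂ = 23.52 mol.
Outlet amounts (n = n₀ + Σ ν·ξ):
  Q: 630 − 2(133.2) = 363.5
  V: 0 + 1(133.2) − 2(23.52) = 86.21
  M: 0 + 3(23.52) = 70.56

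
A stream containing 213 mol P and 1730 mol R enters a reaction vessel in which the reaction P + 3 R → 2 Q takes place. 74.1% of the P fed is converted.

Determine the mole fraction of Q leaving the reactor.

0.194

P reacted = 0.741 × 213 = 157.8 mol; ν_P = −1, so ξ = 157.8/1 = 157.8 mol.
Outlet amounts (n = n₀ + ν ξ):
  P: 213 − 1(157.8) = 55.17
  R: 1730 − 3(157.8) = 1257
  Q: 0 + 2(157.8) = 315.7
Total out = 1627 mol; y_Q = 315.7 / 1627 = 0.194.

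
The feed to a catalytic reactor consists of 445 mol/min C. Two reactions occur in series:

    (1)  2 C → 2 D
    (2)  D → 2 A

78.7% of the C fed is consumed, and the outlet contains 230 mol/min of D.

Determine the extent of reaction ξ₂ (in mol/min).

ξ₂ = 120 mol/min

Conversion of C: C consumed = 2ξ₁ = 0.787 × 445 → ξ₁ = 175.1 mol/min.
D balance: n_D = 0 + 2ξ₁ − 1ξ₂ = 230 → ξ₂ = (2·175.1 − 230)/1 = 120.2 mol/min.
Outlet amounts (n = n₀ + Σ ν·ξ):
  C: 445 − 2(175.1) = 94.78
  D: 0 + 2(175.1) − 1(120.2) = 230
  A: 0 + 2(120.2) = 240.4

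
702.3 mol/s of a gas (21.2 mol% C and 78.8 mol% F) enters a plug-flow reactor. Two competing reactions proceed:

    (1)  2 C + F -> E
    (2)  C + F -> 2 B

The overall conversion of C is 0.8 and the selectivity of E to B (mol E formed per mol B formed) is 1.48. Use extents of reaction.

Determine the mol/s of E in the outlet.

50.9 mol/s

Conversion of C: C consumed = 0.8 × 148.9 = 119.1 mol/s = 2ξ₁ + 1ξ₂.
Selectivity: 1ξ₁ / (2ξ₂) = 1.48 → ξ₁ = 2.96 ξ₂.
Substitute: (2·2.96 + 1) ξ₂ = 119.1 → ξ₂ = 17.21 mol/s, ξ₁ = 50.95 mol/s.
Outlet amounts (n = n₀ + Σ ν·ξ):
  C: 148.9 − 2(50.95) − 1(17.21) = 29.78
  F: 553.4 − 1(50.95) − 1(17.21) = 485.3
  E: 0 + 1(50.95) = 50.95
  B: 0 + 2(17.21) = 34.42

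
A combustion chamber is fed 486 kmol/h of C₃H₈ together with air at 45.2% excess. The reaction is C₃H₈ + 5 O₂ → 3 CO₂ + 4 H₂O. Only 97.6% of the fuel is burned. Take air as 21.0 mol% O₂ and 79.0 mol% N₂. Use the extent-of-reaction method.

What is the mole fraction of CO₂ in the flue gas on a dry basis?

0.0897

Stoichiometric O₂ = 5 × 486 = 2430 kmol/h; O₂ fed = 2430 × 1.452 = 3528 kmol/h.
N₂ fed = 3528 × 79/21 = 13270 kmol/h.
Fuel reacted = 0.976 × 486 → ξ = 474.3 kmol/h.
Outlet (n = n₀ + ν ξ):
  C₃H₈: 486 − 1(474.3) = 11.66
  O₂: 3528 − 5(474.3) = 1157
  N₂: 13270 (inert)
  CO₂: 0 + 3(474.3) = 1423
  H₂O: 0 + 4(474.3) = 1897
Dry total = 15860 kmol/h; y_CO₂ (dry) = 1423 / 15860 = 0.0897.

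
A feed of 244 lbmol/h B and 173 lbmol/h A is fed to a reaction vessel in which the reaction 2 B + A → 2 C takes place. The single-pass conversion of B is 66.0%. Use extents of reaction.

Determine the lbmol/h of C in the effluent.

161 lbmol/h

B reacted = 0.66 × 244 = 161 lbmol/h; ν_B = −2, so ξ = 161/2 = 80.52 lbmol/h.
Outlet amounts (n = n₀ + ν ξ):
  B: 244 − 2(80.52) = 82.96
  A: 173 − 1(80.52) = 92.48
  C: 0 + 2(80.52) = 161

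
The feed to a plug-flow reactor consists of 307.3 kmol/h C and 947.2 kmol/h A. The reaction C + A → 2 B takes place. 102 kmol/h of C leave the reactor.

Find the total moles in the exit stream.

For C: n = n₀ − 1ξ → 102 = 307.3 − 1ξ, giving ξ = 205.3 kmol/h.
Outlet amounts (n = n₀ + ν ξ):
  C: 307.3 − 1(205.3) = 102
  A: 947.2 − 1(205.3) = 741.9
  B: 0 + 2(205.3) = 410.6
Total out = 102 + 741.9 + 410.6 = 1254 kmol/h.

1250 kmol/h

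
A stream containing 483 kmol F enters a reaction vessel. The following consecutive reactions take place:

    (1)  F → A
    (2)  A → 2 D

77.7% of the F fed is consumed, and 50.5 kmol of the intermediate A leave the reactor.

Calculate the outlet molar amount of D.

Conversion of F: F consumed = 1ξ₁ = 0.777 × 483 → ξ₁ = 375.3 kmol.
A balance: n_A = 0 + 1ξ₁ − 1ξ₂ = 50.5 → ξ₂ = (1·375.3 − 50.5)/1 = 324.8 kmol.
Outlet amounts (n = n₀ + Σ ν·ξ):
  F: 483 − 1(375.3) = 107.7
  A: 0 + 1(375.3) − 1(324.8) = 50.5
  D: 0 + 2(324.8) = 649.6

650 kmol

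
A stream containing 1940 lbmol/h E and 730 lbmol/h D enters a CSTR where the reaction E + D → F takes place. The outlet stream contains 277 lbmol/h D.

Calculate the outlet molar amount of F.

453 lbmol/h

For D: n = n₀ − 1ξ → 277 = 730 − 1ξ, giving ξ = 453 lbmol/h.
Outlet amounts (n = n₀ + ν ξ):
  E: 1940 − 1(453) = 1487
  D: 730 − 1(453) = 277
  F: 0 + 1(453) = 453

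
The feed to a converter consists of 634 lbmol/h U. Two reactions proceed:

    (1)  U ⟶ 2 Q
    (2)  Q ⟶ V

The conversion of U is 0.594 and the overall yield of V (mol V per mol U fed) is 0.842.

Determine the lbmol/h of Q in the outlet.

Conversion of U: U consumed = 1ξ₁ = 0.594 × 634 → ξ₁ = 376.6 lbmol/h.
Yield of V: 1ξ₂ / 634 = 0.842 → ξ₂ = 533.8 lbmol/h.
Outlet amounts (n = n₀ + Σ ν·ξ):
  U: 634 − 1(376.6) = 257.4
  Q: 0 + 2(376.6) − 1(533.8) = 219.4
  V: 0 + 1(533.8) = 533.8

219 lbmol/h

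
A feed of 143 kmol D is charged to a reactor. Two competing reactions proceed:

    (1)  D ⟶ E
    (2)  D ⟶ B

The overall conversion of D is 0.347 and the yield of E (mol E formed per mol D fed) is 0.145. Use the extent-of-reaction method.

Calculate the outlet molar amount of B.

28.9 kmol

Yield of E: 1ξ₁ / 143 = 0.145 → ξ₁ = 20.73 kmol.
Conversion of D: 1ξ₁ + 1ξ₂ = 0.347 × 143 = 49.62 → ξ₂ = 28.89 kmol.
Outlet amounts (n = n₀ + Σ ν·ξ):
  D: 143 − 1(20.73) − 1(28.89) = 93.38
  E: 0 + 1(20.73) = 20.73
  B: 0 + 1(28.89) = 28.89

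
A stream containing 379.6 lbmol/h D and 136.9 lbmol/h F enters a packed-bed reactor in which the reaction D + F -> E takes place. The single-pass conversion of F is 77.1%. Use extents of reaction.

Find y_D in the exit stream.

0.667

F reacted = 0.771 × 136.9 = 105.5 lbmol/h; ν_F = −1, so ξ = 105.5/1 = 105.5 lbmol/h.
Outlet amounts (n = n₀ + ν ξ):
  D: 379.6 − 1(105.5) = 274.1
  F: 136.9 − 1(105.5) = 31.35
  E: 0 + 1(105.5) = 105.5
Total out = 411 lbmol/h; y_D = 274.1 / 411 = 0.6669.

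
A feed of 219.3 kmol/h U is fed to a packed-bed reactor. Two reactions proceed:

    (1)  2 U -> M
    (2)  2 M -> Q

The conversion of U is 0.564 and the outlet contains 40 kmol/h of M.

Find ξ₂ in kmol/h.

ξ₂ = 10.9 kmol/h

Conversion of U: U consumed = 2ξ₁ = 0.564 × 219.3 → ξ₁ = 61.84 kmol/h.
M balance: n_M = 0 + 1ξ₁ − 2ξ₂ = 40 → ξ₂ = (1·61.84 − 40)/2 = 10.92 kmol/h.
Outlet amounts (n = n₀ + Σ ν·ξ):
  U: 219.3 − 2(61.84) = 95.61
  M: 0 + 1(61.84) − 2(10.92) = 40
  Q: 0 + 1(10.92) = 10.92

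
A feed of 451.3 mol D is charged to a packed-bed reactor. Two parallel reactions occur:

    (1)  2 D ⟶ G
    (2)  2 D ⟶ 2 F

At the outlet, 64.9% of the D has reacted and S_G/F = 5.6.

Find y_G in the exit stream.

0.424

Conversion of D: D consumed = 0.649 × 451.3 = 292.9 mol = 2ξ₁ + 2ξ₂.
Selectivity: 1ξ₁ / (2ξ₂) = 5.6 → ξ₁ = 11.2 ξ₂.
Substitute: (2·11.2 + 2) ξ₂ = 292.9 → ξ₂ = 12 mol, ξ₁ = 134.4 mol.
Outlet amounts (n = n₀ + Σ ν·ξ):
  D: 451.3 − 2(134.4) − 2(12) = 158.4
  G: 0 + 1(134.4) = 134.4
  F: 0 + 2(12) = 24.01
Total out = 316.9 mol; y_G = 134.4 / 316.9 = 0.4243.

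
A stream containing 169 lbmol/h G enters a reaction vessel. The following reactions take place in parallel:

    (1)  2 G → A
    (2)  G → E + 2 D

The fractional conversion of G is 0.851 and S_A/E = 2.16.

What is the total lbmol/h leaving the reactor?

Conversion of G: G consumed = 0.851 × 169 = 143.8 lbmol/h = 2ξ₁ + 1ξ₂.
Selectivity: 1ξ₁ / (1ξ₂) = 2.16 → ξ₁ = 2.16 ξ₂.
Substitute: (2·2.16 + 1) ξ₂ = 143.8 → ξ₂ = 27.03 lbmol/h, ξ₁ = 58.39 lbmol/h.
Outlet amounts (n = n₀ + Σ ν·ξ):
  G: 169 − 2(58.39) − 1(27.03) = 25.18
  A: 0 + 1(58.39) = 58.39
  E: 0 + 1(27.03) = 27.03
  D: 0 + 2(27.03) = 54.07
Total out = 25.18 + 58.39 + 27.03 + 54.07 = 164.7 lbmol/h.

165 lbmol/h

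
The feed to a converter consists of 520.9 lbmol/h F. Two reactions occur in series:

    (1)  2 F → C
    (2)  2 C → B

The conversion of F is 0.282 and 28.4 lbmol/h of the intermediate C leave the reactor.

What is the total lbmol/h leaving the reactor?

425 lbmol/h

Conversion of F: F consumed = 2ξ₁ = 0.282 × 520.9 → ξ₁ = 73.45 lbmol/h.
C balance: n_C = 0 + 1ξ₁ − 2ξ₂ = 28.4 → ξ₂ = (1·73.45 − 28.4)/2 = 22.52 lbmol/h.
Outlet amounts (n = n₀ + Σ ν·ξ):
  F: 520.9 − 2(73.45) = 374
  C: 0 + 1(73.45) − 2(22.52) = 28.4
  B: 0 + 1(22.52) = 22.52
Total out = 374 + 28.4 + 22.52 = 424.9 lbmol/h.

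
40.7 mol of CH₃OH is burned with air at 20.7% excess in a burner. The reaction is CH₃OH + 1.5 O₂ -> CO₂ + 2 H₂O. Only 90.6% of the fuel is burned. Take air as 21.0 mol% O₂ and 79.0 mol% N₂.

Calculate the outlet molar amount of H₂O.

73.7 mol

Stoichiometric O₂ = 1.5 × 40.7 = 61.05 mol; O₂ fed = 61.05 × 1.207 = 73.69 mol.
N₂ fed = 73.69 × 79/21 = 277.2 mol.
Fuel reacted = 0.906 × 40.7 → ξ = 36.87 mol.
Outlet (n = n₀ + ν ξ):
  CH₃OH: 40.7 − 1(36.87) = 3.826
  O₂: 73.69 − 1.5(36.87) = 18.38
  N₂: 277.2 (inert)
  CO₂: 0 + 1(36.87) = 36.87
  H₂O: 0 + 2(36.87) = 73.75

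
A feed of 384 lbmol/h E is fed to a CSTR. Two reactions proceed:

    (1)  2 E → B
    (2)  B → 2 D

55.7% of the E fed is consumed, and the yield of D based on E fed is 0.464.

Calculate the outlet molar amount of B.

17.9 lbmol/h

Conversion of E: E consumed = 2ξ₁ = 0.557 × 384 → ξ₁ = 106.9 lbmol/h.
Yield of D: 2ξ₂ / 384 = 0.464 → ξ₂ = 89.09 lbmol/h.
Outlet amounts (n = n₀ + Σ ν·ξ):
  E: 384 − 2(106.9) = 170.1
  B: 0 + 1(106.9) − 1(89.09) = 17.86
  D: 0 + 2(89.09) = 178.2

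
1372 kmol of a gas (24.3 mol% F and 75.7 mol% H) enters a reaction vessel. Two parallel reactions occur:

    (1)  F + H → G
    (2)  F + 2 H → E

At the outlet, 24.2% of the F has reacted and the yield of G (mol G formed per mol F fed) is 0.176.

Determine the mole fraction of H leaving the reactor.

0.737

Yield of G: 1ξ₁ / 333.4 = 0.176 → ξ₁ = 58.68 kmol.
Conversion of F: 1ξ₁ + 1ξ₂ = 0.242 × 333.4 = 80.68 → ξ₂ = 22 kmol.
Outlet amounts (n = n₀ + Σ ν·ξ):
  F: 333.4 − 1(58.68) − 1(22) = 252.7
  H: 1039 − 1(58.68) − 2(22) = 935.9
  G: 0 + 1(58.68) = 58.68
  E: 0 + 1(22) = 22
Total out = 1269 kmol; y_H = 935.9 / 1269 = 0.7373.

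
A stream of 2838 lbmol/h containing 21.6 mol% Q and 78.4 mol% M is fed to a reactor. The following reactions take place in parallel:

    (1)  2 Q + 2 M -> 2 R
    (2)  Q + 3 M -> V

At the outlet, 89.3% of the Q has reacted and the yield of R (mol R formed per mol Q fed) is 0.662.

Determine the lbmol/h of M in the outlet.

Yield of R: 2ξ₁ / 613 = 0.662 → ξ₁ = 202.9 lbmol/h.
Conversion of Q: 2ξ₁ + 1ξ₂ = 0.893 × 613 = 547.4 → ξ₂ = 141.6 lbmol/h.
Outlet amounts (n = n₀ + Σ ν·ξ):
  Q: 613 − 2(202.9) − 1(141.6) = 65.59
  M: 2225 − 2(202.9) − 3(141.6) = 1394
  R: 0 + 2(202.9) = 405.8
  V: 0 + 1(141.6) = 141.6

1390 lbmol/h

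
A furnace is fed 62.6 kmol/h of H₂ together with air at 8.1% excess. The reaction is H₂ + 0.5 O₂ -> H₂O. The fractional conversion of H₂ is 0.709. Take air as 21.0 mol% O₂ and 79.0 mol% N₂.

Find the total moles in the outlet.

202 kmol/h

Stoichiometric O₂ = 0.5 × 62.6 = 31.3 kmol/h; O₂ fed = 31.3 × 1.081 = 33.84 kmol/h.
N₂ fed = 33.84 × 79/21 = 127.3 kmol/h.
Fuel reacted = 0.709 × 62.6 → ξ = 44.38 kmol/h.
Outlet (n = n₀ + ν ξ):
  H₂: 62.6 − 1(44.38) = 18.22
  O₂: 33.84 − 0.5(44.38) = 11.64
  N₂: 127.3 (inert)
  H₂O: 0 + 1(44.38) = 44.38
Total out = 18.22 + 11.64 + 127.3 + 44.38 = 201.5 kmol/h.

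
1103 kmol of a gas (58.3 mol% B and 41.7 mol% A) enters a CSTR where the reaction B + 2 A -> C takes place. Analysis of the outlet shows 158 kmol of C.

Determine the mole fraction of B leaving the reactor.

0.616

For C: n = n₀ + 1ξ → 158 = 0 + 1ξ, giving ξ = 158 kmol.
Outlet amounts (n = n₀ + ν ξ):
  B: 643 − 1(158) = 485
  A: 460 − 2(158) = 144
  C: 0 + 1(158) = 158
Total out = 787 kmol; y_B = 485 / 787 = 0.6163.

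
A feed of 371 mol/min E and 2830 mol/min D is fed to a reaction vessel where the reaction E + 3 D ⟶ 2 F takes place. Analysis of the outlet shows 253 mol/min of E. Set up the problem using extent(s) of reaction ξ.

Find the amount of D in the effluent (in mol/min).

For E: n = n₀ − 1ξ → 253 = 371 − 1ξ, giving ξ = 118 mol/min.
Outlet amounts (n = n₀ + ν ξ):
  E: 371 − 1(118) = 253
  D: 2830 − 3(118) = 2476
  F: 0 + 2(118) = 236

2480 mol/min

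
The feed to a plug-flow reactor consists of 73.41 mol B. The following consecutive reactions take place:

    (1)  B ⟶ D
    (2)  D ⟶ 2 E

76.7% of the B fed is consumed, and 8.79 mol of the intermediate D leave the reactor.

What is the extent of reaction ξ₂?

ξ₂ = 47.5 mol

Conversion of B: B consumed = 1ξ₁ = 0.767 × 73.41 → ξ₁ = 56.31 mol.
D balance: n_D = 0 + 1ξ₁ − 1ξ₂ = 8.79 → ξ₂ = (1·56.31 − 8.79)/1 = 47.52 mol.
Outlet amounts (n = n₀ + Σ ν·ξ):
  B: 73.41 − 1(56.31) = 17.1
  D: 0 + 1(56.31) − 1(47.52) = 8.79
  E: 0 + 2(47.52) = 95.03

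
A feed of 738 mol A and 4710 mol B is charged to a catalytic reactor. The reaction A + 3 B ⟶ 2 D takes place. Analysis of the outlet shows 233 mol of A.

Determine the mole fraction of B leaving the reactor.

For A: n = n₀ − 1ξ → 233 = 738 − 1ξ, giving ξ = 505 mol.
Outlet amounts (n = n₀ + ν ξ):
  A: 738 − 1(505) = 233
  B: 4710 − 3(505) = 3195
  D: 0 + 2(505) = 1010
Total out = 4438 mol; y_B = 3195 / 4438 = 0.7199.

0.72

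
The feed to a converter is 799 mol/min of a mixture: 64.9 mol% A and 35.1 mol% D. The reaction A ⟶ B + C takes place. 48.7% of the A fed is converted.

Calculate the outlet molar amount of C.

A reacted = 0.487 × 518.6 = 252.5 mol/min; ν_A = −1, so ξ = 252.5/1 = 252.5 mol/min.
Outlet amounts (n = n₀ + ν ξ):
  A: 518.6 − 1(252.5) = 266
  B: 0 + 1(252.5) = 252.5
  C: 0 + 1(252.5) = 252.5
  D: 280.4 (inert)

253 mol/min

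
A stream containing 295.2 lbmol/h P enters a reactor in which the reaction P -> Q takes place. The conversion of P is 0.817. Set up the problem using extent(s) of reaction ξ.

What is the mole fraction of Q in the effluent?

P reacted = 0.817 × 295.2 = 241.2 lbmol/h; ν_P = −1, so ξ = 241.2/1 = 241.2 lbmol/h.
Outlet amounts (n = n₀ + ν ξ):
  P: 295.2 − 1(241.2) = 54.02
  Q: 0 + 1(241.2) = 241.2
Total out = 295.2 lbmol/h; y_Q = 241.2 / 295.2 = 0.817.

0.817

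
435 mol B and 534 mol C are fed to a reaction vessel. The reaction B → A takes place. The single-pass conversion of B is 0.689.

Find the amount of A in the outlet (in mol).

B reacted = 0.689 × 435 = 299.7 mol; ν_B = −1, so ξ = 299.7/1 = 299.7 mol.
Outlet amounts (n = n₀ + ν ξ):
  B: 435 − 1(299.7) = 135.3
  A: 0 + 1(299.7) = 299.7
  C: 534 (inert)

300 mol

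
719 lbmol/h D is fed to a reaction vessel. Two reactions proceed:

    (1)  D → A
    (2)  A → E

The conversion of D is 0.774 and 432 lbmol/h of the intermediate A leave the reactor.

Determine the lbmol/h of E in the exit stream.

Conversion of D: D consumed = 1ξ₁ = 0.774 × 719 → ξ₁ = 556.5 lbmol/h.
A balance: n_A = 0 + 1ξ₁ − 1ξ₂ = 432 → ξ₂ = (1·556.5 − 432)/1 = 124.5 lbmol/h.
Outlet amounts (n = n₀ + Σ ν·ξ):
  D: 719 − 1(556.5) = 162.5
  A: 0 + 1(556.5) − 1(124.5) = 432
  E: 0 + 1(124.5) = 124.5

125 lbmol/h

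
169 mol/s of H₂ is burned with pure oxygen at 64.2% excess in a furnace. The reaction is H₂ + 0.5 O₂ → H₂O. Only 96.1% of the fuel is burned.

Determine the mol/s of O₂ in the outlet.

Stoichiometric O₂ = 0.5 × 169 = 84.5 mol/s; O₂ fed = 84.5 × 1.642 = 138.7 mol/s.
Fuel reacted = 0.961 × 169 → ξ = 162.4 mol/s.
Outlet (n = n₀ + ν ξ):
  H₂: 169 − 1(162.4) = 6.591
  O₂: 138.7 − 0.5(162.4) = 57.54
  H₂O: 0 + 1(162.4) = 162.4

57.5 mol/s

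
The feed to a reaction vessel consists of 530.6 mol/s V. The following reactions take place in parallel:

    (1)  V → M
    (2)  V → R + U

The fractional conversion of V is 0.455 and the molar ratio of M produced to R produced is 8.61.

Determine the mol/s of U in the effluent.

25.1 mol/s

Conversion of V: V consumed = 0.455 × 530.6 = 241.4 mol/s = 1ξ₁ + 1ξ₂.
Selectivity: 1ξ₁ / (1ξ₂) = 8.61 → ξ₁ = 8.61 ξ₂.
Substitute: (1·8.61 + 1) ξ₂ = 241.4 → ξ₂ = 25.12 mol/s, ξ₁ = 216.3 mol/s.
Outlet amounts (n = n₀ + Σ ν·ξ):
  V: 530.6 − 1(216.3) − 1(25.12) = 289.2
  M: 0 + 1(216.3) = 216.3
  R: 0 + 1(25.12) = 25.12
  U: 0 + 1(25.12) = 25.12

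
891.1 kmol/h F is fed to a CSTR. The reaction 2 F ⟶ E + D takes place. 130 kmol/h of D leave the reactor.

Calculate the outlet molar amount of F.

631 kmol/h

For D: n = n₀ + 1ξ → 130 = 0 + 1ξ, giving ξ = 130 kmol/h.
Outlet amounts (n = n₀ + ν ξ):
  F: 891.1 − 2(130) = 631.1
  E: 0 + 1(130) = 130
  D: 0 + 1(130) = 130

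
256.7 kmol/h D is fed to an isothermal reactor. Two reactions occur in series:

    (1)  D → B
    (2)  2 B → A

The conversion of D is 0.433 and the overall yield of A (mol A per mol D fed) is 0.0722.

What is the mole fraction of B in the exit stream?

Conversion of D: D consumed = 1ξ₁ = 0.433 × 256.7 → ξ₁ = 111.2 kmol/h.
Yield of A: 1ξ₂ / 256.7 = 0.0722 → ξ₂ = 18.53 kmol/h.
Outlet amounts (n = n₀ + Σ ν·ξ):
  D: 256.7 − 1(111.2) = 145.5
  B: 0 + 1(111.2) − 2(18.53) = 74.08
  A: 0 + 1(18.53) = 18.53
Total out = 238.2 kmol/h; y_B = 74.08 / 238.2 = 0.3111.

0.311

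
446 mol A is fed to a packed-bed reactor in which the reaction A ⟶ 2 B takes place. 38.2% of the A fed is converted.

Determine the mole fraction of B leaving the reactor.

A reacted = 0.382 × 446 = 170.4 mol; ν_A = −1, so ξ = 170.4/1 = 170.4 mol.
Outlet amounts (n = n₀ + ν ξ):
  A: 446 − 1(170.4) = 275.6
  B: 0 + 2(170.4) = 340.7
Total out = 616.4 mol; y_B = 340.7 / 616.4 = 0.5528.

0.553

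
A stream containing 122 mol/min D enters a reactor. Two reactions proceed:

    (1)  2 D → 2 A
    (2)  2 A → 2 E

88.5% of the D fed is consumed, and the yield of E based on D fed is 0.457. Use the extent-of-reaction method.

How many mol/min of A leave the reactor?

Conversion of D: D consumed = 2ξ₁ = 0.885 × 122 → ξ₁ = 53.98 mol/min.
Yield of E: 2ξ₂ / 122 = 0.457 → ξ₂ = 27.88 mol/min.
Outlet amounts (n = n₀ + Σ ν·ξ):
  D: 122 − 2(53.98) = 14.03
  A: 0 + 2(53.98) − 2(27.88) = 52.22
  E: 0 + 2(27.88) = 55.75

52.2 mol/min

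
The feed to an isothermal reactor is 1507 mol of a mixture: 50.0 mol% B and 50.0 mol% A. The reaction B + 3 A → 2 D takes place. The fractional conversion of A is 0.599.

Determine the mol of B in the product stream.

603 mol

A reacted = 0.599 × 753.5 = 451.3 mol; ν_A = −3, so ξ = 451.3/3 = 150.4 mol.
Outlet amounts (n = n₀ + ν ξ):
  B: 753.5 − 1(150.4) = 603.1
  A: 753.5 − 3(150.4) = 302.2
  D: 0 + 2(150.4) = 300.9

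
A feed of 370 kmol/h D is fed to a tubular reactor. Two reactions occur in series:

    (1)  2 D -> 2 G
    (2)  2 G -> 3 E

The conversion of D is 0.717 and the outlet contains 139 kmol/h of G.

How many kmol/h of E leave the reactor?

Conversion of D: D consumed = 2ξ₁ = 0.717 × 370 → ξ₁ = 132.6 kmol/h.
G balance: n_G = 0 + 2ξ₁ − 2ξ₂ = 139 → ξ₂ = (2·132.6 − 139)/2 = 63.14 kmol/h.
Outlet amounts (n = n₀ + Σ ν·ξ):
  D: 370 − 2(132.6) = 104.7
  G: 0 + 2(132.6) − 2(63.14) = 139
  E: 0 + 3(63.14) = 189.4

189 kmol/h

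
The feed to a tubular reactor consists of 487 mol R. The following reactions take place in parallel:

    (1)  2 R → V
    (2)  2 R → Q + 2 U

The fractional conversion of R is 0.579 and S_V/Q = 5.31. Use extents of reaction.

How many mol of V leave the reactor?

Conversion of R: R consumed = 0.579 × 487 = 282 mol = 2ξ₁ + 2ξ₂.
Selectivity: 1ξ₁ / (1ξ₂) = 5.31 → ξ₁ = 5.31 ξ₂.
Substitute: (2·5.31 + 2) ξ₂ = 282 → ξ₂ = 22.34 mol, ξ₁ = 118.6 mol.
Outlet amounts (n = n₀ + Σ ν·ξ):
  R: 487 − 2(118.6) − 2(22.34) = 205
  V: 0 + 1(118.6) = 118.6
  Q: 0 + 1(22.34) = 22.34
  U: 0 + 2(22.34) = 44.69

119 mol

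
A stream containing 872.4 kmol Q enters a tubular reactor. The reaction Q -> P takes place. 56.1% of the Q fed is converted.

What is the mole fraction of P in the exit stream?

Q reacted = 0.561 × 872.4 = 489.4 kmol; ν_Q = −1, so ξ = 489.4/1 = 489.4 kmol.
Outlet amounts (n = n₀ + ν ξ):
  Q: 872.4 − 1(489.4) = 383
  P: 0 + 1(489.4) = 489.4
Total out = 872.4 kmol; y_P = 489.4 / 872.4 = 0.561.

0.561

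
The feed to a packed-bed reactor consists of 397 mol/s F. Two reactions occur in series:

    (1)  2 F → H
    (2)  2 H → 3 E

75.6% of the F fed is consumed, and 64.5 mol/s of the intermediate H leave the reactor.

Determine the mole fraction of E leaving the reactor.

0.443

Conversion of F: F consumed = 2ξ₁ = 0.756 × 397 → ξ₁ = 150.1 mol/s.
H balance: n_H = 0 + 1ξ₁ − 2ξ₂ = 64.5 → ξ₂ = (1·150.1 − 64.5)/2 = 42.78 mol/s.
Outlet amounts (n = n₀ + Σ ν·ξ):
  F: 397 − 2(150.1) = 96.87
  H: 0 + 1(150.1) − 2(42.78) = 64.5
  E: 0 + 3(42.78) = 128.3
Total out = 289.7 mol/s; y_E = 128.3 / 289.7 = 0.443.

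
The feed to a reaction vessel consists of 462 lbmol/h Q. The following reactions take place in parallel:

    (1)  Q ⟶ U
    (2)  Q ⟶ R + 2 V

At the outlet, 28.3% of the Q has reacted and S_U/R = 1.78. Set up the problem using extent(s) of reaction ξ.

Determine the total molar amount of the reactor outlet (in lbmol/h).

Conversion of Q: Q consumed = 0.283 × 462 = 130.7 lbmol/h = 1ξ₁ + 1ξ₂.
Selectivity: 1ξ₁ / (1ξ₂) = 1.78 → ξ₁ = 1.78 ξ₂.
Substitute: (1·1.78 + 1) ξ₂ = 130.7 → ξ₂ = 47.03 lbmol/h, ξ₁ = 83.72 lbmol/h.
Outlet amounts (n = n₀ + Σ ν·ξ):
  Q: 462 − 1(83.72) − 1(47.03) = 331.3
  U: 0 + 1(83.72) = 83.72
  R: 0 + 1(47.03) = 47.03
  V: 0 + 2(47.03) = 94.06
Total out = 331.3 + 83.72 + 47.03 + 94.06 = 556.1 lbmol/h.

556 lbmol/h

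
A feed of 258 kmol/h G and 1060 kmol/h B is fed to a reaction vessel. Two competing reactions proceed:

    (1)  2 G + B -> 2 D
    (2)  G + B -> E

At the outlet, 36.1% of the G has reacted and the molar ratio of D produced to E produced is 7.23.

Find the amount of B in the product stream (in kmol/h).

1010 kmol/h

Conversion of G: G consumed = 0.361 × 258 = 93.14 kmol/h = 2ξ₁ + 1ξ₂.
Selectivity: 2ξ₁ / (1ξ₂) = 7.23 → ξ₁ = 3.615 ξ₂.
Substitute: (2·3.615 + 1) ξ₂ = 93.14 → ξ₂ = 11.32 kmol/h, ξ₁ = 40.91 kmol/h.
Outlet amounts (n = n₀ + Σ ν·ξ):
  G: 258 − 2(40.91) − 1(11.32) = 164.9
  B: 1060 − 1(40.91) − 1(11.32) = 1008
  D: 0 + 2(40.91) = 81.82
  E: 0 + 1(11.32) = 11.32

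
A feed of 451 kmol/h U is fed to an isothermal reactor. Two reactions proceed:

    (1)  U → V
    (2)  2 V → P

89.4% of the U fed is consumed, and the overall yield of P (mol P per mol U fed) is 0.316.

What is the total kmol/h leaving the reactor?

Conversion of U: U consumed = 1ξ₁ = 0.894 × 451 → ξ₁ = 403.2 kmol/h.
Yield of P: 1ξ₂ / 451 = 0.316 → ξ₂ = 142.5 kmol/h.
Outlet amounts (n = n₀ + Σ ν·ξ):
  U: 451 − 1(403.2) = 47.81
  V: 0 + 1(403.2) − 2(142.5) = 118.2
  P: 0 + 1(142.5) = 142.5
Total out = 47.81 + 118.2 + 142.5 = 308.5 kmol/h.

308 kmol/h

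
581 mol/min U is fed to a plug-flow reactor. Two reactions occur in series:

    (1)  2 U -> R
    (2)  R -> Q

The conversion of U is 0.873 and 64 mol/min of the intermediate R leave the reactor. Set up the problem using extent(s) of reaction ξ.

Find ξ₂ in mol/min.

Conversion of U: U consumed = 2ξ₁ = 0.873 × 581 → ξ₁ = 253.6 mol/min.
R balance: n_R = 0 + 1ξ₁ − 1ξ₂ = 64 → ξ₂ = (1·253.6 − 64)/1 = 189.6 mol/min.
Outlet amounts (n = n₀ + Σ ν·ξ):
  U: 581 − 2(253.6) = 73.79
  R: 0 + 1(253.6) − 1(189.6) = 64
  Q: 0 + 1(189.6) = 189.6

ξ₂ = 190 mol/min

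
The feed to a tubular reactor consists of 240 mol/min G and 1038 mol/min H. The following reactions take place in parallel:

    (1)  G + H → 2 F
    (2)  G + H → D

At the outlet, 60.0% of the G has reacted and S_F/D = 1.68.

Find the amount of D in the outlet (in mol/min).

78.3 mol/min

Conversion of G: G consumed = 0.6 × 240 = 144 mol/min = 1ξ₁ + 1ξ₂.
Selectivity: 2ξ₁ / (1ξ₂) = 1.68 → ξ₁ = 0.84 ξ₂.
Substitute: (1·0.84 + 1) ξ₂ = 144 → ξ₂ = 78.26 mol/min, ξ₁ = 65.74 mol/min.
Outlet amounts (n = n₀ + Σ ν·ξ):
  G: 240 − 1(65.74) − 1(78.26) = 96
  H: 1038 − 1(65.74) − 1(78.26) = 894
  F: 0 + 2(65.74) = 131.5
  D: 0 + 1(78.26) = 78.26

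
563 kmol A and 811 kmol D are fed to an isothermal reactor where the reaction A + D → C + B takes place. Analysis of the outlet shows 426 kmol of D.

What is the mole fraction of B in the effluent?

0.28

For D: n = n₀ − 1ξ → 426 = 811 − 1ξ, giving ξ = 385 kmol.
Outlet amounts (n = n₀ + ν ξ):
  A: 563 − 1(385) = 178
  D: 811 − 1(385) = 426
  C: 0 + 1(385) = 385
  B: 0 + 1(385) = 385
Total out = 1374 kmol; y_B = 385 / 1374 = 0.2802.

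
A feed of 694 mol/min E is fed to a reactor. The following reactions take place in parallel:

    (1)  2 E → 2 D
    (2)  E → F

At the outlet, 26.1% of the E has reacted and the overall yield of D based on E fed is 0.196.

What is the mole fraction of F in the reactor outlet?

0.065

Yield of D: 2ξ₁ / 694 = 0.196 → ξ₁ = 68.01 mol/min.
Conversion of E: 2ξ₁ + 1ξ₂ = 0.261 × 694 = 181.1 → ξ₂ = 45.11 mol/min.
Outlet amounts (n = n₀ + Σ ν·ξ):
  E: 694 − 2(68.01) − 1(45.11) = 512.9
  D: 0 + 2(68.01) = 136
  F: 0 + 1(45.11) = 45.11
Total out = 694 mol/min; y_F = 45.11 / 694 = 0.065.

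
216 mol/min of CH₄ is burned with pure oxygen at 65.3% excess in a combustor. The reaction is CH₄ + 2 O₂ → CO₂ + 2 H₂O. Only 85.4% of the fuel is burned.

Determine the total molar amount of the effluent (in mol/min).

930 mol/min

Stoichiometric O₂ = 2 × 216 = 432 mol/min; O₂ fed = 432 × 1.653 = 714.1 mol/min.
Fuel reacted = 0.854 × 216 → ξ = 184.5 mol/min.
Outlet (n = n₀ + ν ξ):
  CH₄: 216 − 1(184.5) = 31.54
  O₂: 714.1 − 2(184.5) = 345.2
  CO₂: 0 + 1(184.5) = 184.5
  H₂O: 0 + 2(184.5) = 368.9
Total out = 31.54 + 345.2 + 184.5 + 368.9 = 930.1 mol/min.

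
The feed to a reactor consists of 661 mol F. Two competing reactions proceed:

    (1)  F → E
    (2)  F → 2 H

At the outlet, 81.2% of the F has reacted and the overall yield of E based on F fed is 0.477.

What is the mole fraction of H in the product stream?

0.502

Yield of E: 1ξ₁ / 661 = 0.477 → ξ₁ = 315.3 mol.
Conversion of F: 1ξ₁ + 1ξ₂ = 0.812 × 661 = 536.7 → ξ₂ = 221.4 mol.
Outlet amounts (n = n₀ + Σ ν·ξ):
  F: 661 − 1(315.3) − 1(221.4) = 124.3
  E: 0 + 1(315.3) = 315.3
  H: 0 + 2(221.4) = 442.9
Total out = 882.4 mol; y_H = 442.9 / 882.4 = 0.5019.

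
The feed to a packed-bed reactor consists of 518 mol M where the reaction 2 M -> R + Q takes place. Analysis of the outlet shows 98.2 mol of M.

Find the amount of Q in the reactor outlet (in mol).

For M: n = n₀ − 2ξ → 98.2 = 518 − 2ξ, giving ξ = 209.9 mol.
Outlet amounts (n = n₀ + ν ξ):
  M: 518 − 2(209.9) = 98.2
  R: 0 + 1(209.9) = 209.9
  Q: 0 + 1(209.9) = 209.9

210 mol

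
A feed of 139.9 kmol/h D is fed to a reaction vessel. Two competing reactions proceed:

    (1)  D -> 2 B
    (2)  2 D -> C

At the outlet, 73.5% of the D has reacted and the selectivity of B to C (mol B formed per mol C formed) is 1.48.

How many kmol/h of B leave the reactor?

55.5 kmol/h

Conversion of D: D consumed = 0.735 × 139.9 = 102.8 kmol/h = 1ξ₁ + 2ξ₂.
Selectivity: 2ξ₁ / (1ξ₂) = 1.48 → ξ₁ = 0.74 ξ₂.
Substitute: (1·0.74 + 2) ξ₂ = 102.8 → ξ₂ = 37.53 kmol/h, ξ₁ = 27.77 kmol/h.
Outlet amounts (n = n₀ + Σ ν·ξ):
  D: 139.9 − 1(27.77) − 2(37.53) = 37.07
  B: 0 + 2(27.77) = 55.54
  C: 0 + 1(37.53) = 37.53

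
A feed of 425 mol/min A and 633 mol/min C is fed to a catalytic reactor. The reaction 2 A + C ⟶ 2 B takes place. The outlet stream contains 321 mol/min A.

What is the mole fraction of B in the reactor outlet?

For A: n = n₀ − 2ξ → 321 = 425 − 2ξ, giving ξ = 52 mol/min.
Outlet amounts (n = n₀ + ν ξ):
  A: 425 − 2(52) = 321
  C: 633 − 1(52) = 581
  B: 0 + 2(52) = 104
Total out = 1006 mol/min; y_B = 104 / 1006 = 0.1034.

0.103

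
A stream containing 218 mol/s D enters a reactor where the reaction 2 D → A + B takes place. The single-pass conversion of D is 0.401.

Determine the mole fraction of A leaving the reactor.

D reacted = 0.401 × 218 = 87.42 mol/s; ν_D = −2, so ξ = 87.42/2 = 43.71 mol/s.
Outlet amounts (n = n₀ + ν ξ):
  D: 218 − 2(43.71) = 130.6
  A: 0 + 1(43.71) = 43.71
  B: 0 + 1(43.71) = 43.71
Total out = 218 mol/s; y_A = 43.71 / 218 = 0.2005.

0.201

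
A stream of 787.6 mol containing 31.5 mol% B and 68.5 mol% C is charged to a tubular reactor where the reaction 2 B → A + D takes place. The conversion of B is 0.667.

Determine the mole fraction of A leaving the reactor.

B reacted = 0.667 × 248.1 = 165.5 mol; ν_B = −2, so ξ = 165.5/2 = 82.74 mol.
Outlet amounts (n = n₀ + ν ξ):
  B: 248.1 − 2(82.74) = 82.62
  A: 0 + 1(82.74) = 82.74
  D: 0 + 1(82.74) = 82.74
  C: 539.5 (inert)
Total out = 787.6 mol; y_A = 82.74 / 787.6 = 0.1051.

0.105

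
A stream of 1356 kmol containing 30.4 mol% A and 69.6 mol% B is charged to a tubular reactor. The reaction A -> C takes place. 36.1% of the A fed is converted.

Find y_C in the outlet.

A reacted = 0.361 × 412.2 = 148.8 kmol; ν_A = −1, so ξ = 148.8/1 = 148.8 kmol.
Outlet amounts (n = n₀ + ν ξ):
  A: 412.2 − 1(148.8) = 263.4
  C: 0 + 1(148.8) = 148.8
  B: 943.8 (inert)
Total out = 1356 kmol; y_C = 148.8 / 1356 = 0.1097.

0.11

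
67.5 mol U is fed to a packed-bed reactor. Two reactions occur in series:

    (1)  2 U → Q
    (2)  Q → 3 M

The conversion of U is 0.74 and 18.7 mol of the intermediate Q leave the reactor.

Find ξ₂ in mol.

ξ₂ = 6.28 mol

Conversion of U: U consumed = 2ξ₁ = 0.74 × 67.5 → ξ₁ = 24.98 mol.
Q balance: n_Q = 0 + 1ξ₁ − 1ξ₂ = 18.7 → ξ₂ = (1·24.98 − 18.7)/1 = 6.275 mol.
Outlet amounts (n = n₀ + Σ ν·ξ):
  U: 67.5 − 2(24.98) = 17.55
  Q: 0 + 1(24.98) − 1(6.275) = 18.7
  M: 0 + 3(6.275) = 18.83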